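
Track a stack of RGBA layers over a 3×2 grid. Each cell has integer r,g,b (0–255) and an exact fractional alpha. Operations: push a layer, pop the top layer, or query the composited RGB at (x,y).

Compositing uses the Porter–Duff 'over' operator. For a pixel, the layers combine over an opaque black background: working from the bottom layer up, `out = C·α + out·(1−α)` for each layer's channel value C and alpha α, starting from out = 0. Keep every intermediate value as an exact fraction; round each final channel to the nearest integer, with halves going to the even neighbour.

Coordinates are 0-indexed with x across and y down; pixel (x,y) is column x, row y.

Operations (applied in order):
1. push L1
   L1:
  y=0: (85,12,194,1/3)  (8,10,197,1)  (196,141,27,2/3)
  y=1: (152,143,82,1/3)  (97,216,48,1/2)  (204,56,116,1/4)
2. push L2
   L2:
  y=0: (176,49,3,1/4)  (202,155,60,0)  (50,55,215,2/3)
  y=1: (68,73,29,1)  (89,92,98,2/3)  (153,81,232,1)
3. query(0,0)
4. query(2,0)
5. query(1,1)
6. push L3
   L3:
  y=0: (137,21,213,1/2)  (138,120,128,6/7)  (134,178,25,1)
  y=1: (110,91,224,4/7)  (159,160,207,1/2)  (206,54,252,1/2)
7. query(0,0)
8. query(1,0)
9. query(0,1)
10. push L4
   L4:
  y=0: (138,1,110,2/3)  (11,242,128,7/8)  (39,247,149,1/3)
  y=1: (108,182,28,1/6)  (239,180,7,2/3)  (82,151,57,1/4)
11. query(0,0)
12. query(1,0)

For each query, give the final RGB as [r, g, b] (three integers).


at x=0,y=0 over L1,L2:
after L1 α=1/3: [85/3, 4, 194/3]
after L2 α=1/4: [261/4, 61/4, 197/4]
= [65, 15, 49]

query (2,0) [L1,L2] — begin 0,0,0
L1 α=2/3: [392/3, 94, 18]
L2 α=2/3: [692/9, 68, 448/3]
= [77, 68, 149]

(1,1) stack=L1,L2; from [0,0,0]:
after L1 α=1/2: [97/2, 108, 24]
after L2 α=2/3: [151/2, 292/3, 220/3]
= [76, 97, 73]

(0,0) stack=L1,L2,L3; from [0,0,0]:
L1 α=1/3: [85/3, 4, 194/3]
L2 α=1/4: [261/4, 61/4, 197/4]
L3 α=1/2: [809/8, 145/8, 1049/8]
→ [101, 18, 131]

query (1,0) [L1,L2,L3] — begin 0,0,0
L1 α=1: [8, 10, 197]
L2 α=0: [8, 10, 197]
L3 α=6/7: [836/7, 730/7, 965/7]
= [119, 104, 138]

query (0,1) [L1,L2,L3] — begin 0,0,0
after L1 α=1/3: [152/3, 143/3, 82/3]
after L2 α=1: [68, 73, 29]
after L3 α=4/7: [92, 583/7, 983/7]
= [92, 83, 140]

at x=0,y=0 over L1,L2,L3,L4:
after L1 α=1/3: [85/3, 4, 194/3]
after L2 α=1/4: [261/4, 61/4, 197/4]
after L3 α=1/2: [809/8, 145/8, 1049/8]
after L4 α=2/3: [3017/24, 161/24, 2809/24]
→ [126, 7, 117]

(1,0) stack=L1,L2,L3,L4; from [0,0,0]:
+L1 (α=1) → [8, 10, 197]
+L2 (α=0) → [8, 10, 197]
+L3 (α=6/7) → [836/7, 730/7, 965/7]
+L4 (α=7/8) → [1375/56, 3147/14, 7237/56]
rounded: [25, 225, 129]


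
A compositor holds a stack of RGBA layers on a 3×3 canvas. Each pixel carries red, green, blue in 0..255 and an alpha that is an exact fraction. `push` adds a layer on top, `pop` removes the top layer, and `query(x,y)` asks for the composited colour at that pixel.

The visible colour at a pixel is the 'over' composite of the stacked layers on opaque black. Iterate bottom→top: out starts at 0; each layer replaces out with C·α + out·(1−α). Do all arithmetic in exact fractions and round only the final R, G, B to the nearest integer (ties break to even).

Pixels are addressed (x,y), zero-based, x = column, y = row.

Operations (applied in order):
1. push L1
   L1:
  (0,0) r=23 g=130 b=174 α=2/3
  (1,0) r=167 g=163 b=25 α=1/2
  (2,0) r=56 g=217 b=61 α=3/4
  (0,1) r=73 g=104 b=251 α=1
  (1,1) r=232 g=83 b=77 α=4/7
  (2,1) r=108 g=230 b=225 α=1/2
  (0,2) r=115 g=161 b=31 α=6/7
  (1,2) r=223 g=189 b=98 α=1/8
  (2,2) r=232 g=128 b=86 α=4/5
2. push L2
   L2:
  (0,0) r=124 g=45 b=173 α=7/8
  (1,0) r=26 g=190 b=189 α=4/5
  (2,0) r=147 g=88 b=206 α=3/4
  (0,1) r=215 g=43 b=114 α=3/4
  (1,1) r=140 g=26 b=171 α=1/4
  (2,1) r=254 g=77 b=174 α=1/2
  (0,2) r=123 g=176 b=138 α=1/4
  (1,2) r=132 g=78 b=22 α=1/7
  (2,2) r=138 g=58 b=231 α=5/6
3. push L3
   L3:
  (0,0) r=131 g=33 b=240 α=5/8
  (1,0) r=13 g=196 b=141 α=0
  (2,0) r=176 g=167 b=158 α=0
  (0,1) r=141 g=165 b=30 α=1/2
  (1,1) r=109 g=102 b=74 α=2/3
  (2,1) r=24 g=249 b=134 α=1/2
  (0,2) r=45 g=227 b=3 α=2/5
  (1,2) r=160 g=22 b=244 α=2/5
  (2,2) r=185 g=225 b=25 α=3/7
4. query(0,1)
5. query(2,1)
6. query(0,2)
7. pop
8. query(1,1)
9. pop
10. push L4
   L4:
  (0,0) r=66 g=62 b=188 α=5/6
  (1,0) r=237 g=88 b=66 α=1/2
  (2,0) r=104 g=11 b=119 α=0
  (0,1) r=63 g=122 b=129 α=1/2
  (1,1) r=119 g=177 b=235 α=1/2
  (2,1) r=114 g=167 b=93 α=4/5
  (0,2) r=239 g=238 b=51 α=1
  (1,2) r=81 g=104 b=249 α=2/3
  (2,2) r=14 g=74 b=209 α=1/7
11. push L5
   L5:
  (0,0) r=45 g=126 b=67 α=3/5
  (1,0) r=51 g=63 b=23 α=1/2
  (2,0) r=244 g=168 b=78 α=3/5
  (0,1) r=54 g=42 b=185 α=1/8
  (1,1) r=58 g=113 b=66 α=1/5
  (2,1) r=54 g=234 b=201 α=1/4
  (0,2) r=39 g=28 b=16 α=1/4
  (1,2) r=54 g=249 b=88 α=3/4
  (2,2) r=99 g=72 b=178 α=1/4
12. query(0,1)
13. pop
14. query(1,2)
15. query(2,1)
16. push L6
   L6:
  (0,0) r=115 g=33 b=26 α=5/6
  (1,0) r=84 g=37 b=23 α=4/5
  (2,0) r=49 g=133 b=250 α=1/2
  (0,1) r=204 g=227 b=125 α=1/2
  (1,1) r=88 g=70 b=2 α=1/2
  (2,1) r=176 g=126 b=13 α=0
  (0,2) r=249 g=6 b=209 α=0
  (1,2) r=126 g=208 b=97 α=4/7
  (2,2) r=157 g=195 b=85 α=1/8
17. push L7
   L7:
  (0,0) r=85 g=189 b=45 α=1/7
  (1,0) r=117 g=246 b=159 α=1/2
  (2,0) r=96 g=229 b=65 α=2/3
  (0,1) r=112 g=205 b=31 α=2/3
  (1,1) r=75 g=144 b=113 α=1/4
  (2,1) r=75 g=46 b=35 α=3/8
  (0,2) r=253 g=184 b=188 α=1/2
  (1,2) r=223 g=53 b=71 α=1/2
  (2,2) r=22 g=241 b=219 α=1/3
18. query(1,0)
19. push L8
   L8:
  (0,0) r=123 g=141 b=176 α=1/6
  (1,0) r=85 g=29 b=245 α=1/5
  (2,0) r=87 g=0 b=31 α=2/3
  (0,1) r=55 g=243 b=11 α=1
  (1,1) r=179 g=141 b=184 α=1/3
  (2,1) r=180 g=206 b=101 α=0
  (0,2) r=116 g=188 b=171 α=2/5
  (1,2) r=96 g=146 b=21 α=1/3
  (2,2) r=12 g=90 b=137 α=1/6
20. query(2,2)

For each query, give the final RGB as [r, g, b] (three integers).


query (0,1) [L1,L2,L3] — begin 0,0,0
L1 α=1: [73, 104, 251]
L2 α=3/4: [359/2, 233/4, 593/4]
L3 α=1/2: [641/4, 893/8, 713/8]
rounded: [160, 112, 89]

query (2,1) [L1,L2,L3] — begin 0,0,0
L1 α=1/2: [54, 115, 225/2]
L2 α=1/2: [154, 96, 573/4]
L3 α=1/2: [89, 345/2, 1109/8]
= [89, 172, 139]

(0,2) stack=L1,L2,L3; from [0,0,0]:
+L1 (α=6/7) → [690/7, 138, 186/7]
+L2 (α=1/4) → [2931/28, 295/2, 381/7]
+L3 (α=2/5) → [11313/140, 1793/10, 237/7]
rounded: [81, 179, 34]

query (1,1) [L1,L2] — begin 0,0,0
L1 α=4/7: [928/7, 332/7, 44]
L2 α=1/4: [941/7, 589/14, 303/4]
rounded: [134, 42, 76]

(0,1) stack=L1,L4,L5; from [0,0,0]:
L1 α=1: [73, 104, 251]
L4 α=1/2: [68, 113, 190]
L5 α=1/8: [265/4, 833/8, 1515/8]
rounded: [66, 104, 189]

at x=1,y=2 over L1,L4:
L1 α=1/8: [223/8, 189/8, 49/4]
L4 α=2/3: [1519/24, 1853/24, 2041/12]
= [63, 77, 170]

at x=2,y=1 over L1,L4:
+L1 (α=1/2) → [54, 115, 225/2]
+L4 (α=4/5) → [102, 783/5, 969/10]
= [102, 157, 97]

query (1,0) [L1,L4,L6,L7] — begin 0,0,0
+L1 (α=1/2) → [167/2, 163/2, 25/2]
+L4 (α=1/2) → [641/4, 339/4, 157/4]
+L6 (α=4/5) → [397/4, 931/20, 105/4]
+L7 (α=1/2) → [865/8, 5851/40, 741/8]
rounded: [108, 146, 93]

query (2,2) [L1,L4,L6,L7,L8] — begin 0,0,0
+L1 (α=4/5) → [928/5, 512/5, 344/5]
+L4 (α=1/7) → [5638/35, 3442/35, 3109/35]
+L6 (α=1/8) → [6423/40, 4417/40, 1767/20]
+L7 (α=1/3) → [6863/60, 3079/20, 1319/10]
+L8 (α=1/6) → [7007/72, 3439/24, 531/4]
= [97, 143, 133]


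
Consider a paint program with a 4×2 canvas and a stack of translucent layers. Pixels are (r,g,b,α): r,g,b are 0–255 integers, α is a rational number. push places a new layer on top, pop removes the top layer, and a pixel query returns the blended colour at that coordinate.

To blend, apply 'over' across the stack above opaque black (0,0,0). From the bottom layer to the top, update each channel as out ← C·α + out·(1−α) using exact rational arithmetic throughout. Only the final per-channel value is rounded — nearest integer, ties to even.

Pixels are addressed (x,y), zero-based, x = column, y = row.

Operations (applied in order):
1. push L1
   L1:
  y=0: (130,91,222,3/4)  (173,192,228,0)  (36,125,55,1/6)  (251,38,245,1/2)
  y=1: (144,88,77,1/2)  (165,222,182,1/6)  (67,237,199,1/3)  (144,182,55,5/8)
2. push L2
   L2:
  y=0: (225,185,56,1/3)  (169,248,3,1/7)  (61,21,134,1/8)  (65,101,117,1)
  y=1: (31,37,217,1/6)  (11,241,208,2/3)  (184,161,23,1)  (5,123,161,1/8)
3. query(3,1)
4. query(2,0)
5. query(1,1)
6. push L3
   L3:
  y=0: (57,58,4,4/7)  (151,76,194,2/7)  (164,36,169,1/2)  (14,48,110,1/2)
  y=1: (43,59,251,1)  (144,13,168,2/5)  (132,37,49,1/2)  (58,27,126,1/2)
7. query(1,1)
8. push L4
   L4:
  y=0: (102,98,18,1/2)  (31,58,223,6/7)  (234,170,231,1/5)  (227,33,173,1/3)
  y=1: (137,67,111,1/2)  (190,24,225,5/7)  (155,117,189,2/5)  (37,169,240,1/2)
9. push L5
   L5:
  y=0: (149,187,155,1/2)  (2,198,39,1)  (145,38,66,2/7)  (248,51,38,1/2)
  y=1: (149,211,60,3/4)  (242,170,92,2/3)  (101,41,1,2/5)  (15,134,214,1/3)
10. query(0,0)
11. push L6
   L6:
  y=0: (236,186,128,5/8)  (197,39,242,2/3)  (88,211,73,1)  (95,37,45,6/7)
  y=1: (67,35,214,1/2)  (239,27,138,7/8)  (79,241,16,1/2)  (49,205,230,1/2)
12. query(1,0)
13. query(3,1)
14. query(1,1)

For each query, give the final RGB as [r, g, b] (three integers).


at x=3,y=1 over L1,L2:
after L1 α=5/8: [90, 455/4, 275/8]
after L2 α=1/8: [635/8, 3677/32, 3213/64]
rounded: [79, 115, 50]

at x=2,y=0 over L1,L2:
after L1 α=1/6: [6, 125/6, 55/6]
after L2 α=1/8: [103/8, 1001/48, 1189/48]
= [13, 21, 25]

at x=1,y=1 over L1,L2:
L1 α=1/6: [55/2, 37, 91/3]
L2 α=2/3: [33/2, 173, 1339/9]
rounded: [16, 173, 149]

at x=1,y=1 over L1,L2,L3:
+L1 (α=1/6) → [55/2, 37, 91/3]
+L2 (α=2/3) → [33/2, 173, 1339/9]
+L3 (α=2/5) → [135/2, 109, 2347/15]
= [68, 109, 156]

at x=0,y=0 over L1,L2,L3,L4,L5:
+L1 (α=3/4) → [195/2, 273/4, 333/2]
+L2 (α=1/3) → [140, 643/6, 389/3]
+L3 (α=4/7) → [648/7, 1107/14, 405/7]
+L4 (α=1/2) → [681/7, 2479/28, 531/14]
+L5 (α=1/2) → [862/7, 7715/56, 2701/28]
rounded: [123, 138, 96]

query (1,0) [L1,L2,L3,L4,L5,L6] — begin 0,0,0
after L1 α=0: [0, 0, 0]
after L2 α=1/7: [169/7, 248/7, 3/7]
after L3 α=2/7: [2959/49, 2304/49, 2731/49]
after L4 α=6/7: [12073/343, 19356/343, 68293/343]
after L5 α=1: [2, 198, 39]
after L6 α=2/3: [132, 92, 523/3]
= [132, 92, 174]

(3,1) stack=L1,L2,L3,L4,L5,L6; from [0,0,0]:
after L1 α=5/8: [90, 455/4, 275/8]
after L2 α=1/8: [635/8, 3677/32, 3213/64]
after L3 α=1/2: [1099/16, 4541/64, 11277/128]
after L4 α=1/2: [1691/32, 15357/128, 41997/256]
after L5 α=1/3: [1931/48, 23933/192, 69389/384]
after L6 α=1/2: [4283/96, 63293/384, 157709/768]
= [45, 165, 205]

query (1,1) [L1,L2,L3,L4,L5,L6] — begin 0,0,0
L1 α=1/6: [55/2, 37, 91/3]
L2 α=2/3: [33/2, 173, 1339/9]
L3 α=2/5: [135/2, 109, 2347/15]
L4 α=5/7: [155, 338/7, 21569/105]
L5 α=2/3: [213, 906/7, 40889/315]
L6 α=7/8: [943/4, 2229/56, 345179/2520]
rounded: [236, 40, 137]


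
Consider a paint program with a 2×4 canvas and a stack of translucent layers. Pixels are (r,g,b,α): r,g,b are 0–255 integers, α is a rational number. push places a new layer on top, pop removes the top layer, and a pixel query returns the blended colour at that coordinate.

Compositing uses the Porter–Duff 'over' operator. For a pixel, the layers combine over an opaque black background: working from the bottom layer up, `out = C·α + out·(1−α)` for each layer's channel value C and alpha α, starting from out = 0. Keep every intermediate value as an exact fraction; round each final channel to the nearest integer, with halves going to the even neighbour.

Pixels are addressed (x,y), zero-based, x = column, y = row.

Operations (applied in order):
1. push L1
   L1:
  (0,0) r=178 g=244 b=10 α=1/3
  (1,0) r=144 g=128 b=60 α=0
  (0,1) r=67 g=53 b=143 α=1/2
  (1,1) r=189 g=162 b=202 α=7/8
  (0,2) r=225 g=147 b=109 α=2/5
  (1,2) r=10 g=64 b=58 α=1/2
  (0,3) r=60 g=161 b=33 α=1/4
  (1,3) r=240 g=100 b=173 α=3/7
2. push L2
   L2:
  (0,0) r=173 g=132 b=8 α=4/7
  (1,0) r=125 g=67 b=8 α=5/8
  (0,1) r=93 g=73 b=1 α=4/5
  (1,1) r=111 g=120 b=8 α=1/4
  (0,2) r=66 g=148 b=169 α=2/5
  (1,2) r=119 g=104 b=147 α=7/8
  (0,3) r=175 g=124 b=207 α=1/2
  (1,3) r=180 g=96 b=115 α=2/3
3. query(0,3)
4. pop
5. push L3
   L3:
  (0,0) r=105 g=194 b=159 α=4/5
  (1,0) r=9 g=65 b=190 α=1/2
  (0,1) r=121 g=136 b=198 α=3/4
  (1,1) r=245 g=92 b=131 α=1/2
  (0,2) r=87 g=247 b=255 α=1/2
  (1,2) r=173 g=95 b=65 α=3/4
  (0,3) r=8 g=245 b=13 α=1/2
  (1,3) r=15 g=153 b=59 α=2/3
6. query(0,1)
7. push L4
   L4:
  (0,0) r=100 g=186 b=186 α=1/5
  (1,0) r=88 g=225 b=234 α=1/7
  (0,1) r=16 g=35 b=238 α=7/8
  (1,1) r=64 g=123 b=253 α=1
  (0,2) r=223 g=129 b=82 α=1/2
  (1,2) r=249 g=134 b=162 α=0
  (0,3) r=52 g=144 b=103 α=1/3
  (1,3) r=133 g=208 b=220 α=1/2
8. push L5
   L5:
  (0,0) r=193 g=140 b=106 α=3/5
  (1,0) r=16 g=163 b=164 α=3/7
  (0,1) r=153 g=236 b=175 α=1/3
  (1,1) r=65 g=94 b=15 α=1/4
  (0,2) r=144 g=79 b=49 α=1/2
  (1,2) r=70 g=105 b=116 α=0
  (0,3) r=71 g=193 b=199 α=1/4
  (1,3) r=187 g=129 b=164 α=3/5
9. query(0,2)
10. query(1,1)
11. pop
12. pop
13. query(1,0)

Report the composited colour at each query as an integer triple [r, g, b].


query (0,3) [L1,L2] — begin 0,0,0
L1 α=1/4: [15, 161/4, 33/4]
L2 α=1/2: [95, 657/8, 861/8]
→ [95, 82, 108]

at x=0,y=1 over L1,L3:
+L1 (α=1/2) → [67/2, 53/2, 143/2]
+L3 (α=3/4) → [793/8, 869/8, 1331/8]
= [99, 109, 166]

query (0,2) [L1,L3,L4,L5] — begin 0,0,0
+L1 (α=2/5) → [90, 294/5, 218/5]
+L3 (α=1/2) → [177/2, 1529/10, 1493/10]
+L4 (α=1/2) → [623/4, 2819/20, 2313/20]
+L5 (α=1/2) → [1199/8, 4399/40, 3293/40]
= [150, 110, 82]

query (1,1) [L1,L3,L4,L5] — begin 0,0,0
L1 α=7/8: [1323/8, 567/4, 707/4]
L3 α=1/2: [3283/16, 935/8, 1231/8]
L4 α=1: [64, 123, 253]
L5 α=1/4: [257/4, 463/4, 387/2]
= [64, 116, 194]

at x=1,y=0 over L1,L3:
+L1 (α=0) → [0, 0, 0]
+L3 (α=1/2) → [9/2, 65/2, 95]
= [4, 32, 95]


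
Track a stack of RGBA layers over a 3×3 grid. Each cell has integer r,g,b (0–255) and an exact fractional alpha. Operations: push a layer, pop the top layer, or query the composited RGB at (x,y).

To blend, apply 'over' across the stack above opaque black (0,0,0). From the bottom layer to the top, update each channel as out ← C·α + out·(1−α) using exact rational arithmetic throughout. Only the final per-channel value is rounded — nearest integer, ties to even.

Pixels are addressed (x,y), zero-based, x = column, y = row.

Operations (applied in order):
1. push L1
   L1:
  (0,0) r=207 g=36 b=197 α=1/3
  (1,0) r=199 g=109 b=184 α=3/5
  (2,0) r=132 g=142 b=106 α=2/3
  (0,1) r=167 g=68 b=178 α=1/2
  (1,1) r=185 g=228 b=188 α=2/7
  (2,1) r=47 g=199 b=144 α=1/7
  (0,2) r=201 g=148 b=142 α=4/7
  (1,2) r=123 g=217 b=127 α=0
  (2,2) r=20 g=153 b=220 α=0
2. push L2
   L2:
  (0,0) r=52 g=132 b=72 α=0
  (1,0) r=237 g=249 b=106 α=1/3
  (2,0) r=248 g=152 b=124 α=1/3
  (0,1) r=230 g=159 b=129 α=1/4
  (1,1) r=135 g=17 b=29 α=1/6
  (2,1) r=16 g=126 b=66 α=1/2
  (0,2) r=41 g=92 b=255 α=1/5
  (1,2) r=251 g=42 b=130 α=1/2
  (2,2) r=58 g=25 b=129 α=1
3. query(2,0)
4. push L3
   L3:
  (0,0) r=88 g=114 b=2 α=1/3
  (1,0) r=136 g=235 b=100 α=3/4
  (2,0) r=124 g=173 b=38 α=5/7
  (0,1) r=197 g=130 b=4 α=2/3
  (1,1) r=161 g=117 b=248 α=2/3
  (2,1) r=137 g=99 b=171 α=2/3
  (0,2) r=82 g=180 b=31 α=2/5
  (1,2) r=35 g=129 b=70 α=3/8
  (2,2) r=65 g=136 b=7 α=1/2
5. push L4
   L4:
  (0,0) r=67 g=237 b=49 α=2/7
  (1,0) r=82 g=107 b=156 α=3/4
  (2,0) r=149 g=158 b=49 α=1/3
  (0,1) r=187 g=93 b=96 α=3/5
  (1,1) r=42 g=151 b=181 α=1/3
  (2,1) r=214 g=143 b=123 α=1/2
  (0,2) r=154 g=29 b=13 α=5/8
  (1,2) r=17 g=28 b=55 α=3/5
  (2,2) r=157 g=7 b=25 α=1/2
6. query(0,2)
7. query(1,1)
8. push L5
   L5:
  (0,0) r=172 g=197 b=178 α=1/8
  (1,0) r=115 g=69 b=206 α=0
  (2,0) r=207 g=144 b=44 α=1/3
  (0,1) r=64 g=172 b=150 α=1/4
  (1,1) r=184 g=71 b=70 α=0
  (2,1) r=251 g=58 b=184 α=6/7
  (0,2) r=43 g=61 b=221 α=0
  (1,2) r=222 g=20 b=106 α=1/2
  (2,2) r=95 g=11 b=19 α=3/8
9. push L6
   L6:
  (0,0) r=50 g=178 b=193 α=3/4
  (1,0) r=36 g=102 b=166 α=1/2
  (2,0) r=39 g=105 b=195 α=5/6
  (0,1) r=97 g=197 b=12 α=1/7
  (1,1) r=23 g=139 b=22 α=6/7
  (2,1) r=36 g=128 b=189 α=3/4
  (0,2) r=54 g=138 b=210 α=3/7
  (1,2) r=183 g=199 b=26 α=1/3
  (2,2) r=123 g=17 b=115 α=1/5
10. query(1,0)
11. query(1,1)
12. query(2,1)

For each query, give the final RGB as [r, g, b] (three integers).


at x=2,y=0 over L1,L2:
+L1 (α=2/3) → [88, 284/3, 212/3]
+L2 (α=1/3) → [424/3, 1024/9, 796/9]
→ [141, 114, 88]

(0,2) stack=L1,L2,L3,L4; from [0,0,0]:
+L1 (α=4/7) → [804/7, 592/7, 568/7]
+L2 (α=1/5) → [3503/35, 3012/35, 4057/35]
+L3 (α=2/5) → [16249/175, 21636/175, 14341/175]
+L4 (α=5/8) → [183497/1400, 90283/1400, 27199/700]
rounded: [131, 64, 39]

(1,1) stack=L1,L2,L3,L4; from [0,0,0]:
after L1 α=2/7: [370/7, 456/7, 376/7]
after L2 α=1/6: [2795/42, 2399/42, 2083/42]
after L3 α=2/3: [16319/126, 12227/126, 22915/126]
after L4 α=1/3: [18965/189, 21740/189, 34318/189]
rounded: [100, 115, 182]

query (1,0) [L1,L2,L3,L4,L5,L6] — begin 0,0,0
+L1 (α=3/5) → [597/5, 327/5, 552/5]
+L2 (α=1/3) → [793/5, 633/5, 1634/15]
+L3 (α=3/4) → [2833/20, 2079/10, 3067/30]
+L4 (α=3/4) → [7753/80, 5289/40, 17107/120]
+L5 (α=0) → [7753/80, 5289/40, 17107/120]
+L6 (α=1/2) → [10633/160, 9369/80, 37027/240]
= [66, 117, 154]

at x=1,y=1 over L1,L2,L3,L4,L5,L6:
+L1 (α=2/7) → [370/7, 456/7, 376/7]
+L2 (α=1/6) → [2795/42, 2399/42, 2083/42]
+L3 (α=2/3) → [16319/126, 12227/126, 22915/126]
+L4 (α=1/3) → [18965/189, 21740/189, 34318/189]
+L5 (α=0) → [18965/189, 21740/189, 34318/189]
+L6 (α=6/7) → [45047/1323, 179366/1323, 59266/1323]
= [34, 136, 45]

at x=2,y=1 over L1,L2,L3,L4,L5,L6:
after L1 α=1/7: [47/7, 199/7, 144/7]
after L2 α=1/2: [159/14, 1081/14, 303/7]
after L3 α=2/3: [3995/42, 3853/42, 899/7]
after L4 α=1/2: [12983/84, 9859/84, 880/7]
after L5 α=6/7: [139487/588, 39091/588, 8608/49]
after L6 α=3/4: [202991/2352, 264883/2352, 36391/196]
rounded: [86, 113, 186]


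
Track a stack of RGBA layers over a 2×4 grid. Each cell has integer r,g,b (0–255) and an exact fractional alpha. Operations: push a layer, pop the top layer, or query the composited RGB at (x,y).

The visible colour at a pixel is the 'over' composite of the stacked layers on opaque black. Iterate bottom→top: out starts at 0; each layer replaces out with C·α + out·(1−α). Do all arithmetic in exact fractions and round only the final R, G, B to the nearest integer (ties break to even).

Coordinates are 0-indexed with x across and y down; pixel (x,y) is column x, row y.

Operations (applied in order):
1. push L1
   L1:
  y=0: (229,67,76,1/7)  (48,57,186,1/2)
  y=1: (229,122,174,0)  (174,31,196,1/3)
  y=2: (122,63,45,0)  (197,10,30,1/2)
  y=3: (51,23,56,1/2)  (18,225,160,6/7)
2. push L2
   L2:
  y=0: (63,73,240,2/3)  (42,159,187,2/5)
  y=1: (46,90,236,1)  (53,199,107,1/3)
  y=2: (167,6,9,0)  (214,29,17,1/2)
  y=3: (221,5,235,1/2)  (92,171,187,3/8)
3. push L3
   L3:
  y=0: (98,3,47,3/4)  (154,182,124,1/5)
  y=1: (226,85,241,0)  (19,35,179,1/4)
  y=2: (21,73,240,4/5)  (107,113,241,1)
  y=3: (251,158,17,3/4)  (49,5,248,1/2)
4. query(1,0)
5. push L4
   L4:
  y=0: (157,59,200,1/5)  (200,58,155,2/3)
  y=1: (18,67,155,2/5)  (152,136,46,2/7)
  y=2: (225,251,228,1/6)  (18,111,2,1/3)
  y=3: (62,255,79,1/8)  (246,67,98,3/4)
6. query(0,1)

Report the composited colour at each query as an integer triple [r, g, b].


query (1,0) [L1,L2,L3] — begin 0,0,0
after L1 α=1/2: [24, 57/2, 93]
after L2 α=2/5: [156/5, 807/10, 653/5]
after L3 α=1/5: [1394/25, 2524/25, 3232/25]
→ [56, 101, 129]

(0,1) stack=L1,L2,L3,L4; from [0,0,0]:
after L1 α=0: [0, 0, 0]
after L2 α=1: [46, 90, 236]
after L3 α=0: [46, 90, 236]
after L4 α=2/5: [174/5, 404/5, 1018/5]
= [35, 81, 204]


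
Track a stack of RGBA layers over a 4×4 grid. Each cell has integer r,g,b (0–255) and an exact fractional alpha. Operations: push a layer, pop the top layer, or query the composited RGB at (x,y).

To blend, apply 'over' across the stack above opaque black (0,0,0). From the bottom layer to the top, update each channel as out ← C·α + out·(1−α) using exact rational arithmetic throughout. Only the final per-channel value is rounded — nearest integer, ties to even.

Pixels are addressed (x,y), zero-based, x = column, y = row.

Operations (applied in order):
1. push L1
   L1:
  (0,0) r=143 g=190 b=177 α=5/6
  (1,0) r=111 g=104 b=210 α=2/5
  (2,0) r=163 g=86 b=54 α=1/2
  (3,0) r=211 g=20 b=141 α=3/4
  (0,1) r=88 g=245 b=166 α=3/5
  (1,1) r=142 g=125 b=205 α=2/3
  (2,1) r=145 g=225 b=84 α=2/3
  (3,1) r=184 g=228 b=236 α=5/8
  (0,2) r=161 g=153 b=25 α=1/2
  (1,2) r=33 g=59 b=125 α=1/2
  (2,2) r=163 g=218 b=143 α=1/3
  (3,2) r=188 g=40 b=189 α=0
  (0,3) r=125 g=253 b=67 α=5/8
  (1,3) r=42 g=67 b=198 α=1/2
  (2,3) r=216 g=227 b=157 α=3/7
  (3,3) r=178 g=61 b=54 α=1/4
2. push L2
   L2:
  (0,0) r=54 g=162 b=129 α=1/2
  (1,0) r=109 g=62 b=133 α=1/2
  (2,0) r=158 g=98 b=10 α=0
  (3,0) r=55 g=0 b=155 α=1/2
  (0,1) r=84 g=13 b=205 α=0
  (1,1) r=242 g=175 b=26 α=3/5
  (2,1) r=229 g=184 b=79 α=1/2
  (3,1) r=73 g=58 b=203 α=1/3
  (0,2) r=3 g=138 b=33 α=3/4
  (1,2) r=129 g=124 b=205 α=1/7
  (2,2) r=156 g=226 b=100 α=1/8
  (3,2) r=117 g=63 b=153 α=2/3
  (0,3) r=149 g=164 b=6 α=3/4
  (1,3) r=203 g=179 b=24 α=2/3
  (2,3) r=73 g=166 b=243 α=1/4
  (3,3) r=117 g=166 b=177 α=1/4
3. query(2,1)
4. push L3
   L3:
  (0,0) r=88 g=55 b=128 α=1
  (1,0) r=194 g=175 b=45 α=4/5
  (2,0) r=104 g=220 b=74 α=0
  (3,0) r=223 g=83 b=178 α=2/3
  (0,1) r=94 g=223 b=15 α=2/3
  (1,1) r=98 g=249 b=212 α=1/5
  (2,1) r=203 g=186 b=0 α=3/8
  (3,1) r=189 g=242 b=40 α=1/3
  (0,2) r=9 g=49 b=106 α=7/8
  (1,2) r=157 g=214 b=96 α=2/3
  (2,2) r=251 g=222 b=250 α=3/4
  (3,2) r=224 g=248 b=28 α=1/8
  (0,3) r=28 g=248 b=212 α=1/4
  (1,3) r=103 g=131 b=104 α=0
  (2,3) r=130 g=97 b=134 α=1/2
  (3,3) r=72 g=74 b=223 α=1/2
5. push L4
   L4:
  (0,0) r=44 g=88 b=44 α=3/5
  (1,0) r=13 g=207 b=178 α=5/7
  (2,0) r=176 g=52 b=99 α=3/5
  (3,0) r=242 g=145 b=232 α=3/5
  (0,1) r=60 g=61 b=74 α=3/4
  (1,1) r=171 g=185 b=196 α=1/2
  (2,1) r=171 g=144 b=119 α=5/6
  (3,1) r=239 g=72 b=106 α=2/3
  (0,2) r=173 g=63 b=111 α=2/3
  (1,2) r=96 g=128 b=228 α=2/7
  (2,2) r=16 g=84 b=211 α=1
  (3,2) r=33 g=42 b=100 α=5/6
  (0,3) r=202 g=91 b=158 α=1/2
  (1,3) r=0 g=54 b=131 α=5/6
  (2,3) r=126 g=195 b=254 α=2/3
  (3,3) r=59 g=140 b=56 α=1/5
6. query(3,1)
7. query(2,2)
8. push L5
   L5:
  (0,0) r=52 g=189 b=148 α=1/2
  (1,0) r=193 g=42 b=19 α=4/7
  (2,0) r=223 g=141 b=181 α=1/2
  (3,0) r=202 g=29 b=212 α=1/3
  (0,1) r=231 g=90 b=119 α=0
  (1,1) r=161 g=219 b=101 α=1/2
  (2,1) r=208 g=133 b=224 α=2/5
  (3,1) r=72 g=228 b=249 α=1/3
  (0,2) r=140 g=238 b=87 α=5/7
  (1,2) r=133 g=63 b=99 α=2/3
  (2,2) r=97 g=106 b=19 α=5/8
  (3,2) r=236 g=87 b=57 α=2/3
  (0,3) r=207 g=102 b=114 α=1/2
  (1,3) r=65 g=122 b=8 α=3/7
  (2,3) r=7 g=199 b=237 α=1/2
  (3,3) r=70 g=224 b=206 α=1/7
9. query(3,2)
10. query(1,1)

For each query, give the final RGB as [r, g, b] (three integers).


(2,1) stack=L1,L2; from [0,0,0]:
+L1 (α=2/3) → [290/3, 150, 56]
+L2 (α=1/2) → [977/6, 167, 135/2]
→ [163, 167, 68]

(3,1) stack=L1,L2,L3,L4; from [0,0,0]:
L1 α=5/8: [115, 285/2, 295/2]
L2 α=1/3: [101, 343/3, 166]
L3 α=1/3: [391/3, 1412/9, 124]
L4 α=2/3: [1825/9, 2708/27, 112]
rounded: [203, 100, 112]

query (2,2) [L1,L2,L3,L4] — begin 0,0,0
+L1 (α=1/3) → [163/3, 218/3, 143/3]
+L2 (α=1/8) → [1609/24, 551/6, 1301/24]
+L3 (α=3/4) → [19681/96, 4547/24, 19301/96]
+L4 (α=1) → [16, 84, 211]
rounded: [16, 84, 211]

query (3,2) [L1,L2,L3,L4,L5] — begin 0,0,0
after L1 α=0: [0, 0, 0]
after L2 α=2/3: [78, 42, 102]
after L3 α=1/8: [385/4, 271/4, 371/4]
after L4 α=5/6: [1045/24, 1111/24, 2371/24]
after L5 α=2/3: [12373/72, 5287/72, 5107/72]
→ [172, 73, 71]

at x=1,y=1 over L1,L2,L3,L4,L5:
L1 α=2/3: [284/3, 250/3, 410/3]
L2 α=3/5: [2746/15, 415/3, 1054/15]
L3 α=1/5: [12454/75, 2407/15, 7396/75]
L4 α=1/2: [25279/150, 2591/15, 11048/75]
L5 α=1/2: [49429/300, 2938/15, 18623/150]
rounded: [165, 196, 124]


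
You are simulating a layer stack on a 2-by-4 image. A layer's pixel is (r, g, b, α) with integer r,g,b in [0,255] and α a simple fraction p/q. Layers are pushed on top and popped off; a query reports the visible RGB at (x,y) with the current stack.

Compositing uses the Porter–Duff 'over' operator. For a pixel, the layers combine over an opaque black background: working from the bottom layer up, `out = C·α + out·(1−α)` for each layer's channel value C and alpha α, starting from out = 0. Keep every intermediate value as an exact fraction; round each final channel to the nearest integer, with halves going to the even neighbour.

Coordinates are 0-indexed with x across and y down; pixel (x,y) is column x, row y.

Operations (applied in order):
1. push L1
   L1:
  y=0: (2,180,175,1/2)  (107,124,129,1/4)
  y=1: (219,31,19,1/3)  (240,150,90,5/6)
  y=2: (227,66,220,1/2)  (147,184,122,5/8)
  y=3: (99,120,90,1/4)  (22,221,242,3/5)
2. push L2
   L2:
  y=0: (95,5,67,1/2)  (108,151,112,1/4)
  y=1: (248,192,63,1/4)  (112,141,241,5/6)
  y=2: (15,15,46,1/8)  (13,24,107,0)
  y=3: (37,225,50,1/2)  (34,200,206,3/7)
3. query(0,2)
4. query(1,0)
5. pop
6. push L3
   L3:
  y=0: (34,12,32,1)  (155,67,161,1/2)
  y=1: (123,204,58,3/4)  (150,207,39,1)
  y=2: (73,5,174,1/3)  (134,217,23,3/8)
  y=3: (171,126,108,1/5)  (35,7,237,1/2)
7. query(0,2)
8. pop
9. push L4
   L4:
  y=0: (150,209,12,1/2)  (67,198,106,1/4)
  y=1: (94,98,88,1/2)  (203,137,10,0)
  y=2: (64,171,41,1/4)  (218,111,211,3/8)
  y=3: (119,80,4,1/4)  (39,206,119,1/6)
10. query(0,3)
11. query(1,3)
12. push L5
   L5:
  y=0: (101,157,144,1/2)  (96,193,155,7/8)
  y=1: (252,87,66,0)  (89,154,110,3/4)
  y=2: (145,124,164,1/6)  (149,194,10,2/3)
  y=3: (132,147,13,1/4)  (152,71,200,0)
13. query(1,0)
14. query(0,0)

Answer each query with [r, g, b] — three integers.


at x=0,y=2 over L1,L2:
+L1 (α=1/2) → [227/2, 33, 110]
+L2 (α=1/8) → [1619/16, 123/4, 102]
= [101, 31, 102]

query (1,0) [L1,L2] — begin 0,0,0
+L1 (α=1/4) → [107/4, 31, 129/4]
+L2 (α=1/4) → [753/16, 61, 835/16]
rounded: [47, 61, 52]

(0,2) stack=L1,L3; from [0,0,0]:
+L1 (α=1/2) → [227/2, 33, 110]
+L3 (α=1/3) → [100, 71/3, 394/3]
→ [100, 24, 131]

(0,3) stack=L1,L4; from [0,0,0]:
+L1 (α=1/4) → [99/4, 30, 45/2]
+L4 (α=1/4) → [773/16, 85/2, 143/8]
rounded: [48, 42, 18]

(1,3) stack=L1,L4; from [0,0,0]:
L1 α=3/5: [66/5, 663/5, 726/5]
L4 α=1/6: [35/2, 869/6, 845/6]
rounded: [18, 145, 141]

at x=1,y=0 over L1,L4,L5:
after L1 α=1/4: [107/4, 31, 129/4]
after L4 α=1/4: [589/16, 291/4, 811/16]
after L5 α=7/8: [11341/128, 5695/32, 18171/128]
rounded: [89, 178, 142]

(0,0) stack=L1,L4,L5; from [0,0,0]:
+L1 (α=1/2) → [1, 90, 175/2]
+L4 (α=1/2) → [151/2, 299/2, 199/4]
+L5 (α=1/2) → [353/4, 613/4, 775/8]
rounded: [88, 153, 97]


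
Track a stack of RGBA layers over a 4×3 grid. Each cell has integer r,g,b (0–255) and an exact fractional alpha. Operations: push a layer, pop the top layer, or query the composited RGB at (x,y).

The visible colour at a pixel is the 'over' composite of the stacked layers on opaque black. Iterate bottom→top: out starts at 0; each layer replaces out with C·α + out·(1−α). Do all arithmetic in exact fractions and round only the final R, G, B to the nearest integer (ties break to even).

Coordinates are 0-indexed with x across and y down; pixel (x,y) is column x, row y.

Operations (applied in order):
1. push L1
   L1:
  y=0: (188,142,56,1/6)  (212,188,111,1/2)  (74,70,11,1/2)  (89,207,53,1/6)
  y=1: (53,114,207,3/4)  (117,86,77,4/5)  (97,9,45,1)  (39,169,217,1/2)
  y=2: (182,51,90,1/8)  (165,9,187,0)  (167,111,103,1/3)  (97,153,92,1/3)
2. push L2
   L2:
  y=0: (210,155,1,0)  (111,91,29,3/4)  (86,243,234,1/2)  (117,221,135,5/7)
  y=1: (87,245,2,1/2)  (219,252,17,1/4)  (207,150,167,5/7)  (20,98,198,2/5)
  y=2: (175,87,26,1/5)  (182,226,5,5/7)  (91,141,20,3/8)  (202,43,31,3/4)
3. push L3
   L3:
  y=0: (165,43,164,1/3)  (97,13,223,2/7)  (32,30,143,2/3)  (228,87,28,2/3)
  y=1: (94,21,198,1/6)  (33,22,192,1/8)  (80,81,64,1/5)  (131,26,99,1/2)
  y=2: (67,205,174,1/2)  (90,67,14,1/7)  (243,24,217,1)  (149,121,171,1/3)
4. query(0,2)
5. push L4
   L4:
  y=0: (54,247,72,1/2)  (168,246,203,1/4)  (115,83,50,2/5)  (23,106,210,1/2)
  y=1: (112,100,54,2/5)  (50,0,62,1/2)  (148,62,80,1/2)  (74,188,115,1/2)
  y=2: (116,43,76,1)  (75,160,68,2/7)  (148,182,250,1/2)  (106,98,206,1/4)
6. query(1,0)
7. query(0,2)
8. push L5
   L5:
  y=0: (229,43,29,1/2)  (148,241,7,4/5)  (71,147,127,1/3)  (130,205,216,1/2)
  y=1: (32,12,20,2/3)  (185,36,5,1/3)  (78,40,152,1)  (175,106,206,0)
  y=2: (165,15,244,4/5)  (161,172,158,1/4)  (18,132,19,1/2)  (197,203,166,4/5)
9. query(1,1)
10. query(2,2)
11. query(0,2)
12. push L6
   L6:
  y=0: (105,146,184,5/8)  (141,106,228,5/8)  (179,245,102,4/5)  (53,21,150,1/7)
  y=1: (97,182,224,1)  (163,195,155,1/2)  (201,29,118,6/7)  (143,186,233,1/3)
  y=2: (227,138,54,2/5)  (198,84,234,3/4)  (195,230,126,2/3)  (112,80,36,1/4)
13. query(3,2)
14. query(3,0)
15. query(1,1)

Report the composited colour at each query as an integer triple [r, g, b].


(0,2) stack=L1,L2,L3; from [0,0,0]:
after L1 α=1/8: [91/4, 51/8, 45/4]
after L2 α=1/5: [266/5, 45/2, 71/5]
after L3 α=1/2: [601/10, 455/4, 941/10]
= [60, 114, 94]

query (1,0) [L1,L2,L3,L4] — begin 0,0,0
+L1 (α=1/2) → [106, 94, 111/2]
+L2 (α=3/4) → [439/4, 367/4, 285/8]
+L3 (α=2/7) → [2971/28, 277/4, 4993/56]
+L4 (α=1/4) → [13617/112, 1815/16, 26347/224]
→ [122, 113, 118]

at x=0,y=2 over L1,L2,L3,L4:
+L1 (α=1/8) → [91/4, 51/8, 45/4]
+L2 (α=1/5) → [266/5, 45/2, 71/5]
+L3 (α=1/2) → [601/10, 455/4, 941/10]
+L4 (α=1) → [116, 43, 76]
rounded: [116, 43, 76]

(1,1) stack=L1,L2,L3,L4,L5; from [0,0,0]:
after L1 α=4/5: [468/5, 344/5, 308/5]
after L2 α=1/4: [2499/20, 573/5, 1009/20]
after L3 α=1/8: [18153/160, 4121/40, 10903/160]
after L4 α=1/2: [26153/320, 4121/80, 20823/320]
after L5 α=1/3: [55753/480, 5561/120, 21623/480]
→ [116, 46, 45]

(2,2) stack=L1,L2,L3,L4,L5; from [0,0,0]:
after L1 α=1/3: [167/3, 37, 103/3]
after L2 α=3/8: [827/12, 76, 695/24]
after L3 α=1: [243, 24, 217]
after L4 α=1/2: [391/2, 103, 467/2]
after L5 α=1/2: [427/4, 235/2, 505/4]
→ [107, 118, 126]

at x=0,y=2 over L1,L2,L3,L4,L5:
+L1 (α=1/8) → [91/4, 51/8, 45/4]
+L2 (α=1/5) → [266/5, 45/2, 71/5]
+L3 (α=1/2) → [601/10, 455/4, 941/10]
+L4 (α=1) → [116, 43, 76]
+L5 (α=4/5) → [776/5, 103/5, 1052/5]
= [155, 21, 210]

(3,2) stack=L1,L2,L3,L4,L5,L6; from [0,0,0]:
L1 α=1/3: [97/3, 51, 92/3]
L2 α=3/4: [1915/12, 45, 371/12]
L3 α=1/3: [2809/18, 211/3, 1397/18]
L4 α=1/4: [3445/24, 309/4, 2633/24]
L5 α=4/5: [22357/120, 3557/20, 18569/120]
L6 α=1/4: [26837/160, 12271/80, 20009/160]
rounded: [168, 153, 125]

at x=3,y=0 over L1,L2,L3,L4,L5,L6:
after L1 α=1/6: [89/6, 69/2, 53/6]
after L2 α=5/7: [1844/21, 1174/7, 2078/21]
after L3 α=2/3: [11420/63, 2392/21, 3254/63]
after L4 α=1/2: [12869/126, 2309/21, 8242/63]
after L5 α=1/2: [29249/252, 3307/21, 10925/63]
after L6 α=1/7: [31475/294, 6761/49, 25000/147]
= [107, 138, 170]

(1,1) stack=L1,L2,L3,L4,L5,L6; from [0,0,0]:
L1 α=4/5: [468/5, 344/5, 308/5]
L2 α=1/4: [2499/20, 573/5, 1009/20]
L3 α=1/8: [18153/160, 4121/40, 10903/160]
L4 α=1/2: [26153/320, 4121/80, 20823/320]
L5 α=1/3: [55753/480, 5561/120, 21623/480]
L6 α=1/2: [133993/960, 28961/240, 96023/960]
→ [140, 121, 100]


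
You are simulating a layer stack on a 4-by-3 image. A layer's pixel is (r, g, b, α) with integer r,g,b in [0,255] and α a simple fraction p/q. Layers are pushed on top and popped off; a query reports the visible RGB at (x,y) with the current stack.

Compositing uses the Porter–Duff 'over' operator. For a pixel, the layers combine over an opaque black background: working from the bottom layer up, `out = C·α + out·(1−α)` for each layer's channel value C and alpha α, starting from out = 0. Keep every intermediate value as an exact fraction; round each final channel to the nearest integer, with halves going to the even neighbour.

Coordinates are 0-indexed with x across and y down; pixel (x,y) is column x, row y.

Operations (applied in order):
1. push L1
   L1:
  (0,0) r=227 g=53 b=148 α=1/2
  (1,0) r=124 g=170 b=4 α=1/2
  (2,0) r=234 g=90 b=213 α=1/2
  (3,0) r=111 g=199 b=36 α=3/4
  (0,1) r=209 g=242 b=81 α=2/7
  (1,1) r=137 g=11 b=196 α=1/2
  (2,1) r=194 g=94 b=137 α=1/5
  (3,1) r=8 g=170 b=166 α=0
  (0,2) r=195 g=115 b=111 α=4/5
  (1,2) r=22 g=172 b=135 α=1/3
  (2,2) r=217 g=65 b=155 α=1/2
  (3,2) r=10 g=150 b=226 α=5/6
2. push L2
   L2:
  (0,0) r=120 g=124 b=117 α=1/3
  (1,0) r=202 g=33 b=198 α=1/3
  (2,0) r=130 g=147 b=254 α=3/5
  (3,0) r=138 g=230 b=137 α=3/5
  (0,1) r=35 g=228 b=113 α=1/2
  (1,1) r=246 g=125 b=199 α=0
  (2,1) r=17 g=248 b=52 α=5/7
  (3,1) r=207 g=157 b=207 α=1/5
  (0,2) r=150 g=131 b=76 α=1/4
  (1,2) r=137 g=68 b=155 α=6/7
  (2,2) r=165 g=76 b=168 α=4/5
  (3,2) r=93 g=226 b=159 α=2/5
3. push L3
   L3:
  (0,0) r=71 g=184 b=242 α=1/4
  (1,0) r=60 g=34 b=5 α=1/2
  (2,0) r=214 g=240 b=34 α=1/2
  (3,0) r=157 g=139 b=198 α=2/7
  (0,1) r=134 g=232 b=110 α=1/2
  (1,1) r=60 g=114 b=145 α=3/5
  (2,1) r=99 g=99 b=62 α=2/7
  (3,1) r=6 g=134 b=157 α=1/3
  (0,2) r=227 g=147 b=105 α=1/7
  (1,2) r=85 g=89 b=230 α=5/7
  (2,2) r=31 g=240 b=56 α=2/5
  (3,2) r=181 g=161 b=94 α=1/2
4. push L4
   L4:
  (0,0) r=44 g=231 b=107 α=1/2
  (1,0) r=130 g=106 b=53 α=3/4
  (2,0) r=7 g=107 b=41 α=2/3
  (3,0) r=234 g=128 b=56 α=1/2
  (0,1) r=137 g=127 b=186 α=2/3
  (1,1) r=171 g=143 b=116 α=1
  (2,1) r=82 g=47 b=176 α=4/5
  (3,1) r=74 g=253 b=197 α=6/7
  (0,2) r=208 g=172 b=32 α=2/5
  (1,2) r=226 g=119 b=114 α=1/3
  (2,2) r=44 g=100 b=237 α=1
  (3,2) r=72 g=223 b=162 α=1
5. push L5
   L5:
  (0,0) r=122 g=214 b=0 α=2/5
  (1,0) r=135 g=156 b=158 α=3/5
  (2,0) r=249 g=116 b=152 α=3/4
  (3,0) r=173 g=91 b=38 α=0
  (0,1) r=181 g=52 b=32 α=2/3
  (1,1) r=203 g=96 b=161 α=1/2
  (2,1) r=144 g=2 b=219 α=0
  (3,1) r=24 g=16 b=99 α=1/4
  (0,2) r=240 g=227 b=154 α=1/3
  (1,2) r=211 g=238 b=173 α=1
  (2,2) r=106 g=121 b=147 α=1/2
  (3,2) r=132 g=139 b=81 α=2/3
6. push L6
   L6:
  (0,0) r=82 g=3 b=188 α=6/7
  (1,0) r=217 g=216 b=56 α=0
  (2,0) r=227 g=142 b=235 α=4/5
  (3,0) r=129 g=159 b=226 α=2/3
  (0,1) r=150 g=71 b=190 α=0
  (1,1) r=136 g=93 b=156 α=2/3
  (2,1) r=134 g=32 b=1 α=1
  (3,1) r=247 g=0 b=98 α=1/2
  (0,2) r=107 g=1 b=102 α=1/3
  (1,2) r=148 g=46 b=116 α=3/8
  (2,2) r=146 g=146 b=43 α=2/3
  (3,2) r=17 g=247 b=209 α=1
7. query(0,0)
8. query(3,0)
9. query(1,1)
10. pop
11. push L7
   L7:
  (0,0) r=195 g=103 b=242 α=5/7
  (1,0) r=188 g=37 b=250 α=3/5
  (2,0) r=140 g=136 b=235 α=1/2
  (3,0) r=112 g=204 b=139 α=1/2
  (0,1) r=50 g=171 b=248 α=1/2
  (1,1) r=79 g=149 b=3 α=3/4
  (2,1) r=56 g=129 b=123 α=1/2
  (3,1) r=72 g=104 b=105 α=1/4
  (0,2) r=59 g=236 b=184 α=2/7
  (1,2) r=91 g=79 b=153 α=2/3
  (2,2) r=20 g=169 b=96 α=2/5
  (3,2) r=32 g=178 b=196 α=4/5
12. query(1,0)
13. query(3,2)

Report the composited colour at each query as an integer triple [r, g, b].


(0,0) stack=L1,L2,L3,L4,L5,L6; from [0,0,0]:
+L1 (α=1/2) → [227/2, 53/2, 74]
+L2 (α=1/3) → [347/3, 59, 265/3]
+L3 (α=1/4) → [209/2, 361/4, 507/4]
+L4 (α=1/2) → [297/4, 1285/8, 935/8]
+L5 (α=2/5) → [1867/20, 7279/40, 561/8]
+L6 (α=6/7) → [11707/140, 7999/280, 9585/56]
= [84, 29, 171]

(3,0) stack=L1,L2,L3,L4,L5,L6; from [0,0,0]:
after L1 α=3/4: [333/4, 597/4, 27]
after L2 α=3/5: [1161/10, 1977/10, 93]
after L3 α=2/7: [1789/14, 2533/14, 123]
after L4 α=1/2: [5065/28, 4325/28, 179/2]
after L5 α=0: [5065/28, 4325/28, 179/2]
after L6 α=2/3: [12289/84, 13229/84, 361/2]
= [146, 157, 180]

(1,1) stack=L1,L2,L3,L4,L5,L6; from [0,0,0]:
after L1 α=1/2: [137/2, 11/2, 98]
after L2 α=0: [137/2, 11/2, 98]
after L3 α=3/5: [317/5, 353/5, 631/5]
after L4 α=1: [171, 143, 116]
after L5 α=1/2: [187, 239/2, 277/2]
after L6 α=2/3: [153, 611/6, 901/6]
→ [153, 102, 150]

(1,0) stack=L1,L2,L3,L4,L5,L7; from [0,0,0]:
+L1 (α=1/2) → [62, 85, 2]
+L2 (α=1/3) → [326/3, 203/3, 202/3]
+L3 (α=1/2) → [253/3, 305/6, 217/6]
+L4 (α=3/4) → [1423/12, 2213/24, 1171/24]
+L5 (α=3/5) → [3853/30, 7829/60, 6859/60]
+L7 (α=3/5) → [12313/75, 11159/150, 29359/150]
= [164, 74, 196]

query (3,2) [L1,L2,L3,L4,L5,L7] — begin 0,0,0
+L1 (α=5/6) → [25/3, 125, 565/3]
+L2 (α=2/5) → [211/5, 827/5, 883/5]
+L3 (α=1/2) → [558/5, 816/5, 1353/10]
+L4 (α=1) → [72, 223, 162]
+L5 (α=2/3) → [112, 167, 108]
+L7 (α=4/5) → [48, 879/5, 892/5]
= [48, 176, 178]


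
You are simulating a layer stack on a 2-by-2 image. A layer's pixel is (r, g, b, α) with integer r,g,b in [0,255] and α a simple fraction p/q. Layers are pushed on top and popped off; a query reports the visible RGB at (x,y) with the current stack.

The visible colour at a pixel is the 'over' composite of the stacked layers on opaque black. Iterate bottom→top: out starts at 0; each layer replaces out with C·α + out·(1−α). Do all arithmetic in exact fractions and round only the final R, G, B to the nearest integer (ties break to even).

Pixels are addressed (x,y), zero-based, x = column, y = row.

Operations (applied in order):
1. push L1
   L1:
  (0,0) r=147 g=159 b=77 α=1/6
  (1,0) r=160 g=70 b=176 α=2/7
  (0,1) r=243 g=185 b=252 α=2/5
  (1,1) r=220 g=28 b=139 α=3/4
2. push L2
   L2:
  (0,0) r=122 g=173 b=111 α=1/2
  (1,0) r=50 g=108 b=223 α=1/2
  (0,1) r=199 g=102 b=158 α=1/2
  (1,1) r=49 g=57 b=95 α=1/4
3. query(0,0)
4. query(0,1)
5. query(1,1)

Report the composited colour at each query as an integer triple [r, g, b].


query (0,0) [L1,L2] — begin 0,0,0
+L1 (α=1/6) → [49/2, 53/2, 77/6]
+L2 (α=1/2) → [293/4, 399/4, 743/12]
rounded: [73, 100, 62]

query (0,1) [L1,L2] — begin 0,0,0
after L1 α=2/5: [486/5, 74, 504/5]
after L2 α=1/2: [1481/10, 88, 647/5]
rounded: [148, 88, 129]

(1,1) stack=L1,L2; from [0,0,0]:
after L1 α=3/4: [165, 21, 417/4]
after L2 α=1/4: [136, 30, 1631/16]
rounded: [136, 30, 102]


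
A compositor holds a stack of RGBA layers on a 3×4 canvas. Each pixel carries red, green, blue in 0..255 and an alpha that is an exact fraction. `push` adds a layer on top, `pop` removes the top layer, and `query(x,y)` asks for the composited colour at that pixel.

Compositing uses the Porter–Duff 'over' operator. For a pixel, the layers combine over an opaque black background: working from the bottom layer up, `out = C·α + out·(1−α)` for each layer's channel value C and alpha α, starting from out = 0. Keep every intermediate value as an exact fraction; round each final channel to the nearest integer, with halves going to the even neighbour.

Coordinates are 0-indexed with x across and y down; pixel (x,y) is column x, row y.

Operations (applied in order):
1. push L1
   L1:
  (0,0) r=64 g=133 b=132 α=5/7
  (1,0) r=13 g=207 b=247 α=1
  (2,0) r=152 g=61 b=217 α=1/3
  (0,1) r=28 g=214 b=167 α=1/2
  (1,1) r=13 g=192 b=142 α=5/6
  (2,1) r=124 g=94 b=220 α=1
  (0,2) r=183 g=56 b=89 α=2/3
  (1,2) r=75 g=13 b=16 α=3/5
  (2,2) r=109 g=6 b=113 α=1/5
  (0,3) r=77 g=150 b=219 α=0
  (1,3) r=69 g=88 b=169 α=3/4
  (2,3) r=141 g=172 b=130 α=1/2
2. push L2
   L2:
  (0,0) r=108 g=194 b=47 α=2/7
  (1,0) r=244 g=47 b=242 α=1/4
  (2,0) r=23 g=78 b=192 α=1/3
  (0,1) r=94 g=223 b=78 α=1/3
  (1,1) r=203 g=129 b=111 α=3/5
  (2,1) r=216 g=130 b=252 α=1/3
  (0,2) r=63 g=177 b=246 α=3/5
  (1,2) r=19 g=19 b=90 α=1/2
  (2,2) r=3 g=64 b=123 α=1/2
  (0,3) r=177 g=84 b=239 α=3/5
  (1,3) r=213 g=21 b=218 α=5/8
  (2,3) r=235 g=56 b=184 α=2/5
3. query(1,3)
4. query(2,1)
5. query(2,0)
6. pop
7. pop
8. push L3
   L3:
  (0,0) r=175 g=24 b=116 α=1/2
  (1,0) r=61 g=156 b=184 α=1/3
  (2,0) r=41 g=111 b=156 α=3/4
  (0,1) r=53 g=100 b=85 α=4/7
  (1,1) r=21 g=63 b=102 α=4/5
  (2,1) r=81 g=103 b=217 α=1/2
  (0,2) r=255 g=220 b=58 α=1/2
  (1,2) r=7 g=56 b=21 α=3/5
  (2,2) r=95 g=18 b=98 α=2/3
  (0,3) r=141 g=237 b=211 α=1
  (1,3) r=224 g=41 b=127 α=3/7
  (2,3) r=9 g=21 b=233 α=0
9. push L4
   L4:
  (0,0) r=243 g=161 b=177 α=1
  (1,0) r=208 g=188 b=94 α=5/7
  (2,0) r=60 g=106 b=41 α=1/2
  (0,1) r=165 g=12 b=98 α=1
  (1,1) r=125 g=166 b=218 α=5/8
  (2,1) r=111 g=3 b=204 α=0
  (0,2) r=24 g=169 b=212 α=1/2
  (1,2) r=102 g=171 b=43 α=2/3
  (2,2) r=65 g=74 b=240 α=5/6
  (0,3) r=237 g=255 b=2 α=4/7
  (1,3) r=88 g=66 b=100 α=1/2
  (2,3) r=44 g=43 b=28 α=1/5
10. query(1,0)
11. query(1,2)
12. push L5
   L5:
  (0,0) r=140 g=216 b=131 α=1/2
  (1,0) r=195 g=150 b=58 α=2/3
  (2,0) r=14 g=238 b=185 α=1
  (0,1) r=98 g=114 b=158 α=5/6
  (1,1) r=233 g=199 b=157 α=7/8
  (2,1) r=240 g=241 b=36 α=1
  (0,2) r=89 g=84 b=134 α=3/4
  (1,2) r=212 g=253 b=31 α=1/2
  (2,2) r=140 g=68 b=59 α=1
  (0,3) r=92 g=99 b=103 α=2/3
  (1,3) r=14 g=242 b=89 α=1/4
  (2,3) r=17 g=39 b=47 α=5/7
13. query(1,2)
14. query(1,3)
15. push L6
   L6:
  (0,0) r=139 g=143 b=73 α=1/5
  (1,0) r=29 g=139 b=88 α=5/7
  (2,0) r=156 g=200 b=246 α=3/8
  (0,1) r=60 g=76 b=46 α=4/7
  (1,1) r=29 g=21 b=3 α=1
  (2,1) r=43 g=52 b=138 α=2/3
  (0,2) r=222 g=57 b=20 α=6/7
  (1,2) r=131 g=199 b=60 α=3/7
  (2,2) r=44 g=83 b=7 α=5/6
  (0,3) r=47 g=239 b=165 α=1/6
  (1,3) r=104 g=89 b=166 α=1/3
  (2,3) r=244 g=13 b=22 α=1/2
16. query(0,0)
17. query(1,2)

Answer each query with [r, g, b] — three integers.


(1,3) stack=L1,L2; from [0,0,0]:
after L1 α=3/4: [207/4, 66, 507/4]
after L2 α=5/8: [4881/32, 303/8, 5881/32]
→ [153, 38, 184]

query (2,1) [L1,L2] — begin 0,0,0
+L1 (α=1) → [124, 94, 220]
+L2 (α=1/3) → [464/3, 106, 692/3]
= [155, 106, 231]

(2,0) stack=L1,L2; from [0,0,0]:
after L1 α=1/3: [152/3, 61/3, 217/3]
after L2 α=1/3: [373/9, 356/9, 1010/9]
rounded: [41, 40, 112]

(1,0) stack=L3,L4; from [0,0,0]:
+L3 (α=1/3) → [61/3, 52, 184/3]
+L4 (α=5/7) → [3242/21, 1044/7, 254/3]
→ [154, 149, 85]

at x=1,y=2 over L3,L4:
+L3 (α=3/5) → [21/5, 168/5, 63/5]
+L4 (α=2/3) → [347/5, 626/5, 493/15]
rounded: [69, 125, 33]

query (1,2) [L3,L4,L5] — begin 0,0,0
+L3 (α=3/5) → [21/5, 168/5, 63/5]
+L4 (α=2/3) → [347/5, 626/5, 493/15]
+L5 (α=1/2) → [1407/10, 1891/10, 479/15]
→ [141, 189, 32]

query (1,3) [L3,L4,L5] — begin 0,0,0
L3 α=3/7: [96, 123/7, 381/7]
L4 α=1/2: [92, 585/14, 1081/14]
L5 α=1/4: [145/2, 5143/56, 4489/56]
= [72, 92, 80]

query (0,0) [L3,L4,L5,L6] — begin 0,0,0
+L3 (α=1/2) → [175/2, 12, 58]
+L4 (α=1) → [243, 161, 177]
+L5 (α=1/2) → [383/2, 377/2, 154]
+L6 (α=1/5) → [181, 897/5, 689/5]
rounded: [181, 179, 138]

query (1,2) [L3,L4,L5,L6] — begin 0,0,0
L3 α=3/5: [21/5, 168/5, 63/5]
L4 α=2/3: [347/5, 626/5, 493/15]
L5 α=1/2: [1407/10, 1891/10, 479/15]
L6 α=3/7: [4779/35, 6767/35, 4616/105]
→ [137, 193, 44]
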